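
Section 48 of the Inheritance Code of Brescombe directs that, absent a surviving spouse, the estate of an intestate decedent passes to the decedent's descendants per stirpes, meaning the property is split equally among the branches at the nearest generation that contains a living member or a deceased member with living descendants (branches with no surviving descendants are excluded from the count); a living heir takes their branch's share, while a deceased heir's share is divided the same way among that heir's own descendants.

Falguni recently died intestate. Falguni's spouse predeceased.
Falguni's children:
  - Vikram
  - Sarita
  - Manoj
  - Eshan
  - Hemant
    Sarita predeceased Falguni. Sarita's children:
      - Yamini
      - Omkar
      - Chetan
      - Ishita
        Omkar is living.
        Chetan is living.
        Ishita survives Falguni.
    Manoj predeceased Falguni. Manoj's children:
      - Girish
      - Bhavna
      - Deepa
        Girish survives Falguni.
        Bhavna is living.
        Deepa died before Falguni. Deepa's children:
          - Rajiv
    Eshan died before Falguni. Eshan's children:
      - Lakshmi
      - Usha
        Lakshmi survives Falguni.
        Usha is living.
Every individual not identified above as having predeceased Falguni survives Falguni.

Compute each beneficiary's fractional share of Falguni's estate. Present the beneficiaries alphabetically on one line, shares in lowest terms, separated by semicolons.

Bhavna 1/15; Chetan 1/20; Girish 1/15; Hemant 1/5; Ishita 1/20; Lakshmi 1/10; Omkar 1/20; Rajiv 1/15; Usha 1/10; Vikram 1/5; Yamini 1/20

There is no surviving spouse, so the entire estate passes to Falguni's descendants per stirpes.
The estate is divided into 5 equal shares of 1/5 among Vikram, Sarita, Manoj, Eshan, Hemant.
Vikram is living and takes 1/5.
Sarita predeceased; the 1/5 allotted to Sarita's branch passes to Sarita's issue by representation.
The 1/5 is divided into 4 equal shares of 1/20 among Yamini, Omkar, Chetan, Ishita.
Yamini is living and takes 1/20.
Omkar is living and takes 1/20.
Chetan is living and takes 1/20.
Ishita is living and takes 1/20.
Manoj predeceased; the 1/5 allotted to Manoj's branch passes to Manoj's issue by representation.
The 1/5 is divided into 3 equal shares of 1/15 among Girish, Bhavna, Deepa.
Girish is living and takes 1/15.
Bhavna is living and takes 1/15.
Deepa predeceased; the 1/15 allotted to Deepa's branch passes to Deepa's issue by representation.
Rajiv is the sole taker at this level and receives the full 1/15.
Eshan predeceased; the 1/5 allotted to Eshan's branch passes to Eshan's issue by representation.
The 1/5 is divided into 2 equal shares of 1/10 among Lakshmi, Usha.
Lakshmi is living and takes 1/10.
Usha is living and takes 1/10.
Hemant is living and takes 1/5.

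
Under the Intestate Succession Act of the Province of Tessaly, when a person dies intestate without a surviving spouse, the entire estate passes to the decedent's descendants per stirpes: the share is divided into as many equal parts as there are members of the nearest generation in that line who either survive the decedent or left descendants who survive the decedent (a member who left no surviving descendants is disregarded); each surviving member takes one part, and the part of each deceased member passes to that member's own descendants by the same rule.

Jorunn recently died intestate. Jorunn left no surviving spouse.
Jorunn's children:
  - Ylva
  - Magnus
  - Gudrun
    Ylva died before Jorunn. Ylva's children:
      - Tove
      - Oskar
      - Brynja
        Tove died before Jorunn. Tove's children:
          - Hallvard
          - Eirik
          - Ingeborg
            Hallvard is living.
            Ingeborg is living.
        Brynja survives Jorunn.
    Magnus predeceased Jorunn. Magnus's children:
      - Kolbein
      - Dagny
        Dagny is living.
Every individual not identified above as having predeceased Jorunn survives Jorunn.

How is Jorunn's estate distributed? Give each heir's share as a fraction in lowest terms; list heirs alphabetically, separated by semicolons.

Brynja 1/9; Dagny 1/6; Eirik 1/27; Gudrun 1/3; Hallvard 1/27; Ingeborg 1/27; Kolbein 1/6; Oskar 1/9

There is no surviving spouse, so the entire estate passes to Jorunn's descendants per stirpes.
The estate is divided into 3 equal shares of 1/3 among Ylva, Magnus, Gudrun.
Ylva predeceased; the 1/3 allotted to Ylva's branch passes to Ylva's issue by representation.
The 1/3 is divided into 3 equal shares of 1/9 among Tove, Oskar, Brynja.
Tove predeceased; the 1/9 allotted to Tove's branch passes to Tove's issue by representation.
The 1/9 is divided into 3 equal shares of 1/27 among Hallvard, Eirik, Ingeborg.
Hallvard is living and takes 1/27.
Eirik is living and takes 1/27.
Ingeborg is living and takes 1/27.
Oskar is living and takes 1/9.
Brynja is living and takes 1/9.
Magnus predeceased; the 1/3 allotted to Magnus's branch passes to Magnus's issue by representation.
The 1/3 is divided into 2 equal shares of 1/6 among Kolbein, Dagny.
Kolbein is living and takes 1/6.
Dagny is living and takes 1/6.
Gudrun is living and takes 1/3.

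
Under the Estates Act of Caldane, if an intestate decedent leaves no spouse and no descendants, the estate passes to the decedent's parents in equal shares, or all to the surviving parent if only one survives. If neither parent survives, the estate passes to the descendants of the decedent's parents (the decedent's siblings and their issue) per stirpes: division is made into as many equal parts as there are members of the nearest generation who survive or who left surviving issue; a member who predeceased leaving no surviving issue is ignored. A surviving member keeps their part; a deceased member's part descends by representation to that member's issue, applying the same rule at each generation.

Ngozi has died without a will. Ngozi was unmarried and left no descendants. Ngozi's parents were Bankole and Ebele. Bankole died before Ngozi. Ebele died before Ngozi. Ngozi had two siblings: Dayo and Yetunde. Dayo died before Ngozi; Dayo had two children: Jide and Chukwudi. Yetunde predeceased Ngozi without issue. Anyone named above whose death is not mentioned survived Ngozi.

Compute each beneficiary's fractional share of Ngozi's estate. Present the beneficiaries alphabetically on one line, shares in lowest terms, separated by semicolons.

Neither parent survives and there are no descendants, so the estate passes to Ngozi's siblings and their issue per stirpes.
Yetunde left no surviving issue, so that branch lapses and is disregarded.
Dayo's line is the sole branch at this level, so the full 1 passes to Dayo's issue by representation.
The estate is divided into 2 equal shares of 1/2 among Jide, Chukwudi.
Jide is living and takes 1/2.
Chukwudi is living and takes 1/2.

Chukwudi 1/2; Jide 1/2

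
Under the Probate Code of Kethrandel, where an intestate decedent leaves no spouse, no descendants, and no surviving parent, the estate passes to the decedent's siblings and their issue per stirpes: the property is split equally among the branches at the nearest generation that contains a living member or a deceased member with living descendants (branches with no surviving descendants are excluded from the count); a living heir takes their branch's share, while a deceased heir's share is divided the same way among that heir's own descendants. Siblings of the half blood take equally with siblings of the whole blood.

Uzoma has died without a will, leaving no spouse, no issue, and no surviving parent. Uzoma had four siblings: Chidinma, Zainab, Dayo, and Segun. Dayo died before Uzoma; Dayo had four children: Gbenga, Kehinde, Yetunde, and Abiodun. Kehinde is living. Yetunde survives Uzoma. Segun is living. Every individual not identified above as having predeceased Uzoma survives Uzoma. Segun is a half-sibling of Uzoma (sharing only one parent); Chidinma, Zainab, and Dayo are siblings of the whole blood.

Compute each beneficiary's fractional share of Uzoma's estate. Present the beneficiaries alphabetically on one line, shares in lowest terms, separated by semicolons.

No spouse, descendants, or parent survives, so the estate passes to Uzoma's siblings per stirpes.
Half-blood and whole-blood siblings take equally under the stated rule.
The estate is divided into 4 equal shares of 1/4 among Chidinma, Zainab, Dayo, Segun.
Chidinma is living and takes 1/4.
Zainab is living and takes 1/4.
Dayo predeceased; the 1/4 allotted to Dayo's branch passes to Dayo's issue by representation.
The 1/4 is divided into 4 equal shares of 1/16 among Gbenga, Kehinde, Yetunde, Abiodun.
Gbenga is living and takes 1/16.
Kehinde is living and takes 1/16.
Yetunde is living and takes 1/16.
Abiodun is living and takes 1/16.
Segun is living and takes 1/4.

Abiodun 1/16; Chidinma 1/4; Gbenga 1/16; Kehinde 1/16; Segun 1/4; Yetunde 1/16; Zainab 1/4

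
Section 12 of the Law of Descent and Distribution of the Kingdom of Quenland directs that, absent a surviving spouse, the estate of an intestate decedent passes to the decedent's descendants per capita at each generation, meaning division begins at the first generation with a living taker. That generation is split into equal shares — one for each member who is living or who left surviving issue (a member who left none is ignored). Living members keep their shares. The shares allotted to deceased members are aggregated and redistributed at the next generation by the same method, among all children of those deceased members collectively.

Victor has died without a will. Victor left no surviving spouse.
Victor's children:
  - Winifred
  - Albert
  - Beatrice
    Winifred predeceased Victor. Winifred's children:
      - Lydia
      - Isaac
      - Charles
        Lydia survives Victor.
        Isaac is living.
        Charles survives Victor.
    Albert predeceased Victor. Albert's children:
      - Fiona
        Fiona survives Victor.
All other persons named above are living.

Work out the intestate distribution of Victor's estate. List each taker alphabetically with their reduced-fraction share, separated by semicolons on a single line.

There is no surviving spouse, so the entire estate passes to Victor's descendants per capita at each generation.
At generation 1 (Winifred, Albert, Beatrice) there are 3 shares of (1)/3 = 1/3 each.
Living: Beatrice — each takes 1/3.
Deceased: Winifred and Albert. Their combined 2/3 is pooled and carried to generation 2.
At generation 2 (Lydia, Isaac, Charles, Fiona) there are 4 shares of (2/3)/4 = 1/6 each.
Living: Lydia, Isaac, Charles, and Fiona — each takes 1/6.

Beatrice 1/3; Charles 1/6; Fiona 1/6; Isaac 1/6; Lydia 1/6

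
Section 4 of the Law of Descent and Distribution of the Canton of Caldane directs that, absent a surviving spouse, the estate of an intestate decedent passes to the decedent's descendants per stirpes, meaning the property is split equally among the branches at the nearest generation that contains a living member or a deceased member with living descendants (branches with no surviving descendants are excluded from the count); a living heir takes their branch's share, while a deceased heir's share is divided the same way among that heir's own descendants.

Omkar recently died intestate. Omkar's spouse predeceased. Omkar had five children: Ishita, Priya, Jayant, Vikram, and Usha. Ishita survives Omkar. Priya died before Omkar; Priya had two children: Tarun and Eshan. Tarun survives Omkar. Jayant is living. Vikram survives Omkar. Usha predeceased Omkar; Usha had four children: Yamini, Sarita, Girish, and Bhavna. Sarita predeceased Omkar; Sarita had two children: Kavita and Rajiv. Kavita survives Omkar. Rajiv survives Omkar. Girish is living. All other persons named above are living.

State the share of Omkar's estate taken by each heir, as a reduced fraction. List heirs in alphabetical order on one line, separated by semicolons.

Bhavna 1/20; Eshan 1/10; Girish 1/20; Ishita 1/5; Jayant 1/5; Kavita 1/40; Rajiv 1/40; Tarun 1/10; Vikram 1/5; Yamini 1/20

There is no surviving spouse, so the entire estate passes to Omkar's descendants per stirpes.
The estate is divided into 5 equal shares of 1/5 among Ishita, Priya, Jayant, Vikram, Usha.
Ishita is living and takes 1/5.
Priya predeceased; the 1/5 allotted to Priya's branch passes to Priya's issue by representation.
The 1/5 is divided into 2 equal shares of 1/10 among Tarun, Eshan.
Tarun is living and takes 1/10.
Eshan is living and takes 1/10.
Jayant is living and takes 1/5.
Vikram is living and takes 1/5.
Usha predeceased; the 1/5 allotted to Usha's branch passes to Usha's issue by representation.
The 1/5 is divided into 4 equal shares of 1/20 among Yamini, Sarita, Girish, Bhavna.
Yamini is living and takes 1/20.
Sarita predeceased; the 1/20 allotted to Sarita's branch passes to Sarita's issue by representation.
The 1/20 is divided into 2 equal shares of 1/40 among Kavita, Rajiv.
Kavita is living and takes 1/40.
Rajiv is living and takes 1/40.
Girish is living and takes 1/20.
Bhavna is living and takes 1/20.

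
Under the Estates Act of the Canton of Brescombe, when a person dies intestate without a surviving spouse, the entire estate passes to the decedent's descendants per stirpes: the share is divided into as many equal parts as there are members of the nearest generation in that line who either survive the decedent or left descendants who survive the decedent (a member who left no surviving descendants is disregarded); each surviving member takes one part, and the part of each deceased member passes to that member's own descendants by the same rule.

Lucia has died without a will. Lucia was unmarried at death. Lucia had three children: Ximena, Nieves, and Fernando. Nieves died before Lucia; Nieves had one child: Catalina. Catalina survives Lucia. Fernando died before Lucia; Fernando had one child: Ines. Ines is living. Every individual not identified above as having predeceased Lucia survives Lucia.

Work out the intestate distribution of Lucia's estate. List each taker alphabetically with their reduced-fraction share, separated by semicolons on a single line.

Catalina 1/3; Ines 1/3; Ximena 1/3

There is no surviving spouse, so the entire estate passes to Lucia's descendants per stirpes.
The estate is divided into 3 equal shares of 1/3 among Ximena, Nieves, Fernando.
Ximena is living and takes 1/3.
Nieves predeceased; the 1/3 allotted to Nieves's branch passes to Nieves's issue by representation.
Catalina is the sole taker at this level and receives the full 1/3.
Fernando predeceased; the 1/3 allotted to Fernando's branch passes to Fernando's issue by representation.
Ines is the sole taker at this level and receives the full 1/3.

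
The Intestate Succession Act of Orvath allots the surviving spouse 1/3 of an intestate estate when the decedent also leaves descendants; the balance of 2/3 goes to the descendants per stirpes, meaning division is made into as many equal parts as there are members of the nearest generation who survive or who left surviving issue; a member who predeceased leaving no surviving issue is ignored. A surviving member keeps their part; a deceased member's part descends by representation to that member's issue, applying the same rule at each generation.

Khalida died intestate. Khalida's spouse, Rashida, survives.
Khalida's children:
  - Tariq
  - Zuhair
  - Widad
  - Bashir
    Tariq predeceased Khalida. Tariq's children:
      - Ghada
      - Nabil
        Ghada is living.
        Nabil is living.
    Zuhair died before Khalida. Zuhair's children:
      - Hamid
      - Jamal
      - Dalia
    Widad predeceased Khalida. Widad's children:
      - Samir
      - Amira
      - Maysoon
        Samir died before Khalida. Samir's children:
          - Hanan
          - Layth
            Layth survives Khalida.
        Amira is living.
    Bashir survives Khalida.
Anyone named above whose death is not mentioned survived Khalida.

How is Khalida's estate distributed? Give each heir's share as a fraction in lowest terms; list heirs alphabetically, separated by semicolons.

Amira 1/18; Bashir 1/6; Dalia 1/18; Ghada 1/12; Hamid 1/18; Hanan 1/36; Jamal 1/18; Layth 1/36; Maysoon 1/18; Nabil 1/12; Rashida 1/3

Rashida, as surviving spouse, takes 1/3.
The remaining 2/3 passes to Khalida's descendants per stirpes.
The 2/3 is divided into 4 equal shares of 1/6 among Tariq, Zuhair, Widad, Bashir.
Tariq predeceased; the 1/6 allotted to Tariq's branch passes to Tariq's issue by representation.
The 1/6 is divided into 2 equal shares of 1/12 among Ghada, Nabil.
Ghada is living and takes 1/12.
Nabil is living and takes 1/12.
Zuhair predeceased; the 1/6 allotted to Zuhair's branch passes to Zuhair's issue by representation.
The 1/6 is divided into 3 equal shares of 1/18 among Hamid, Jamal, Dalia.
Hamid is living and takes 1/18.
Jamal is living and takes 1/18.
Dalia is living and takes 1/18.
Widad predeceased; the 1/6 allotted to Widad's branch passes to Widad's issue by representation.
The 1/6 is divided into 3 equal shares of 1/18 among Samir, Amira, Maysoon.
Samir predeceased; the 1/18 allotted to Samir's branch passes to Samir's issue by representation.
The 1/18 is divided into 2 equal shares of 1/36 among Hanan, Layth.
Hanan is living and takes 1/36.
Layth is living and takes 1/36.
Amira is living and takes 1/18.
Maysoon is living and takes 1/18.
Bashir is living and takes 1/6.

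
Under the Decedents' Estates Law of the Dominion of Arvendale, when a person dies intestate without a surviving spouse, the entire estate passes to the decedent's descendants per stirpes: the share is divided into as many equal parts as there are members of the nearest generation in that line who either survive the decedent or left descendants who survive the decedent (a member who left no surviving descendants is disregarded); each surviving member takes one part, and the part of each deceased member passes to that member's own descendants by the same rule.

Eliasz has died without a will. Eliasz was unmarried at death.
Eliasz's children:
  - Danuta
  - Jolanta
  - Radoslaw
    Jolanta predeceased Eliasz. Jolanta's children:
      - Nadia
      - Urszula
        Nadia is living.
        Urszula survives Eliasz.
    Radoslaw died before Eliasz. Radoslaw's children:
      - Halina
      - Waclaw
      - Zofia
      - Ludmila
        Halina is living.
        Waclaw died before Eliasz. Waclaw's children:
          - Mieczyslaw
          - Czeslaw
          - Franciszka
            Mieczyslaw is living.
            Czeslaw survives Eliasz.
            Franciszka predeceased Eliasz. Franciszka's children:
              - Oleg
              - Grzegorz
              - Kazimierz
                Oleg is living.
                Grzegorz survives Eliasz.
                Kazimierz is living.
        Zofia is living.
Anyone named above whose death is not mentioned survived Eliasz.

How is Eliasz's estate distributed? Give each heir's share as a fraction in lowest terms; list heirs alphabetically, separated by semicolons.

There is no surviving spouse, so the entire estate passes to Eliasz's descendants per stirpes.
The estate is divided into 3 equal shares of 1/3 among Danuta, Jolanta, Radoslaw.
Danuta is living and takes 1/3.
Jolanta predeceased; the 1/3 allotted to Jolanta's branch passes to Jolanta's issue by representation.
The 1/3 is divided into 2 equal shares of 1/6 among Nadia, Urszula.
Nadia is living and takes 1/6.
Urszula is living and takes 1/6.
Radoslaw predeceased; the 1/3 allotted to Radoslaw's branch passes to Radoslaw's issue by representation.
The 1/3 is divided into 4 equal shares of 1/12 among Halina, Waclaw, Zofia, Ludmila.
Halina is living and takes 1/12.
Waclaw predeceased; the 1/12 allotted to Waclaw's branch passes to Waclaw's issue by representation.
The 1/12 is divided into 3 equal shares of 1/36 among Mieczyslaw, Czeslaw, Franciszka.
Mieczyslaw is living and takes 1/36.
Czeslaw is living and takes 1/36.
Franciszka predeceased; the 1/36 allotted to Franciszka's branch passes to Franciszka's issue by representation.
The 1/36 is divided into 3 equal shares of 1/108 among Oleg, Grzegorz, Kazimierz.
Oleg is living and takes 1/108.
Grzegorz is living and takes 1/108.
Kazimierz is living and takes 1/108.
Zofia is living and takes 1/12.
Ludmila is living and takes 1/12.

Czeslaw 1/36; Danuta 1/3; Grzegorz 1/108; Halina 1/12; Kazimierz 1/108; Ludmila 1/12; Mieczyslaw 1/36; Nadia 1/6; Oleg 1/108; Urszula 1/6; Zofia 1/12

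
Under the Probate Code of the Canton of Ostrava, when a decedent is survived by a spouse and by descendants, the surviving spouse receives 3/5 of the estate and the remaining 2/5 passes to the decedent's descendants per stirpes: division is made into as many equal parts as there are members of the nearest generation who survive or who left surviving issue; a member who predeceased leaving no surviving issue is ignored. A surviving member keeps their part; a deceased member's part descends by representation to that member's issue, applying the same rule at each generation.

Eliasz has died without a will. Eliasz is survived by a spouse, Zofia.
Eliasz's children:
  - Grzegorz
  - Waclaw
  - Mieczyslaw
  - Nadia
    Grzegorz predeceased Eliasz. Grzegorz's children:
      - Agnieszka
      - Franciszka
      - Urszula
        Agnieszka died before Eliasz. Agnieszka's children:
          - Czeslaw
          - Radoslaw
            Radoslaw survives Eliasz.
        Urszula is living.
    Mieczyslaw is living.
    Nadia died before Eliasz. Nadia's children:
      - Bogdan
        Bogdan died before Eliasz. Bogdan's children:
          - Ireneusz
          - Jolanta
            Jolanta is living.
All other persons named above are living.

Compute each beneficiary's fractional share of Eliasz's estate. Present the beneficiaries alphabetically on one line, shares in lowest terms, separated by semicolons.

Czeslaw 1/60; Franciszka 1/30; Ireneusz 1/20; Jolanta 1/20; Mieczyslaw 1/10; Radoslaw 1/60; Urszula 1/30; Waclaw 1/10; Zofia 3/5

Zofia, as surviving spouse, takes 3/5.
The remaining 2/5 passes to Eliasz's descendants per stirpes.
The 2/5 is divided into 4 equal shares of 1/10 among Grzegorz, Waclaw, Mieczyslaw, Nadia.
Grzegorz predeceased; the 1/10 allotted to Grzegorz's branch passes to Grzegorz's issue by representation.
The 1/10 is divided into 3 equal shares of 1/30 among Agnieszka, Franciszka, Urszula.
Agnieszka predeceased; the 1/30 allotted to Agnieszka's branch passes to Agnieszka's issue by representation.
The 1/30 is divided into 2 equal shares of 1/60 among Czeslaw, Radoslaw.
Czeslaw is living and takes 1/60.
Radoslaw is living and takes 1/60.
Franciszka is living and takes 1/30.
Urszula is living and takes 1/30.
Waclaw is living and takes 1/10.
Mieczyslaw is living and takes 1/10.
Nadia predeceased; the 1/10 allotted to Nadia's branch passes to Nadia's issue by representation.
Bogdan's line is the sole branch at this level, so the full 1/10 passes to Bogdan's issue by representation.
The 1/10 is divided into 2 equal shares of 1/20 among Ireneusz, Jolanta.
Ireneusz is living and takes 1/20.
Jolanta is living and takes 1/20.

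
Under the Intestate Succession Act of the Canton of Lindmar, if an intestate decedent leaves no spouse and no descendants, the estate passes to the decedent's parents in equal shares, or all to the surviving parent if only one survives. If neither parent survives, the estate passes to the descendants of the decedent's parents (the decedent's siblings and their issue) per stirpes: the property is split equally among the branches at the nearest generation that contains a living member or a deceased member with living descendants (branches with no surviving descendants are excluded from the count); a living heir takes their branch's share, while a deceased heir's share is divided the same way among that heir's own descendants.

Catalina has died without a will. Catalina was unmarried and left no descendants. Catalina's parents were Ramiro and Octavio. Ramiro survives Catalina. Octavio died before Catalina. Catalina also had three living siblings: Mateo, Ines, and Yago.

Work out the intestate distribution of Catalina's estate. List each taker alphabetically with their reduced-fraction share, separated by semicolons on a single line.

Only one parent, Ramiro, survives, so Ramiro takes the entire estate. The siblings take nothing because a surviving parent has priority.

Ramiro 1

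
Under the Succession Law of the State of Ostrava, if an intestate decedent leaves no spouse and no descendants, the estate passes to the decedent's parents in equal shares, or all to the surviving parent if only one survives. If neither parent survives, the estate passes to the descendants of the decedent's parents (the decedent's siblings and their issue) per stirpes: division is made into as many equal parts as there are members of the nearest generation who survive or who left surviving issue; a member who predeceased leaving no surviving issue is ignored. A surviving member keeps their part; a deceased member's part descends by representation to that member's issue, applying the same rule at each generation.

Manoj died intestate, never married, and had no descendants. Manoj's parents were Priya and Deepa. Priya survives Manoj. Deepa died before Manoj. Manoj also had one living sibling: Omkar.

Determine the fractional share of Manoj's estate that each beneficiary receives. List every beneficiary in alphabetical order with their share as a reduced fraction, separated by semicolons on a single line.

Priya 1

Only one parent, Priya, survives, so Priya takes the entire estate. The siblings take nothing because a surviving parent has priority.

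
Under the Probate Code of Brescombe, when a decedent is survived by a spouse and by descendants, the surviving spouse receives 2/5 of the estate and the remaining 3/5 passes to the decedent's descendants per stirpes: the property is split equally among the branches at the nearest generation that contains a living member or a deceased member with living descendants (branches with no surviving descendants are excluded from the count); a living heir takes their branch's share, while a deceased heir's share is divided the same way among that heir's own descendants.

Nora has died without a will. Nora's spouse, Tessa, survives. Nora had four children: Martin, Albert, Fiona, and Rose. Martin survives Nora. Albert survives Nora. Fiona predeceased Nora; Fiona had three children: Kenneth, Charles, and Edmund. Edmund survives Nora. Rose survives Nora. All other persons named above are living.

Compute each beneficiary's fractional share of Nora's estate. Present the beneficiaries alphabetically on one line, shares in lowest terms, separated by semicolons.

Albert 3/20; Charles 1/20; Edmund 1/20; Kenneth 1/20; Martin 3/20; Rose 3/20; Tessa 2/5

Tessa, as surviving spouse, takes 2/5.
The remaining 3/5 passes to Nora's descendants per stirpes.
The 3/5 is divided into 4 equal shares of 3/20 among Martin, Albert, Fiona, Rose.
Martin is living and takes 3/20.
Albert is living and takes 3/20.
Fiona predeceased; the 3/20 allotted to Fiona's branch passes to Fiona's issue by representation.
The 3/20 is divided into 3 equal shares of 1/20 among Kenneth, Charles, Edmund.
Kenneth is living and takes 1/20.
Charles is living and takes 1/20.
Edmund is living and takes 1/20.
Rose is living and takes 3/20.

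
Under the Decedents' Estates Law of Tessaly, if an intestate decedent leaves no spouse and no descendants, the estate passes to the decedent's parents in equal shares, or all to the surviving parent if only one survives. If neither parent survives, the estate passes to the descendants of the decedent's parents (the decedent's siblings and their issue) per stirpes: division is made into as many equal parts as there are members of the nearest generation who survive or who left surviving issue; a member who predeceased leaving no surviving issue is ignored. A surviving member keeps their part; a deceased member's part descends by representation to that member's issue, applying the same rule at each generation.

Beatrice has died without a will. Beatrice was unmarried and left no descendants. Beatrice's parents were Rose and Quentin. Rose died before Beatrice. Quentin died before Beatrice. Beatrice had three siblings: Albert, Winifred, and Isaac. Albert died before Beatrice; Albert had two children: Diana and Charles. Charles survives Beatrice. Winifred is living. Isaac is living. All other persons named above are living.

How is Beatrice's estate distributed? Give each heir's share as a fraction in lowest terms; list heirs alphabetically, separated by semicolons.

Neither parent survives and there are no descendants, so the estate passes to Beatrice's siblings and their issue per stirpes.
The estate is divided into 3 equal shares of 1/3 among Albert, Winifred, Isaac.
Albert predeceased; the 1/3 allotted to Albert's branch passes to Albert's issue by representation.
The 1/3 is divided into 2 equal shares of 1/6 among Diana, Charles.
Diana is living and takes 1/6.
Charles is living and takes 1/6.
Winifred is living and takes 1/3.
Isaac is living and takes 1/3.

Charles 1/6; Diana 1/6; Isaac 1/3; Winifred 1/3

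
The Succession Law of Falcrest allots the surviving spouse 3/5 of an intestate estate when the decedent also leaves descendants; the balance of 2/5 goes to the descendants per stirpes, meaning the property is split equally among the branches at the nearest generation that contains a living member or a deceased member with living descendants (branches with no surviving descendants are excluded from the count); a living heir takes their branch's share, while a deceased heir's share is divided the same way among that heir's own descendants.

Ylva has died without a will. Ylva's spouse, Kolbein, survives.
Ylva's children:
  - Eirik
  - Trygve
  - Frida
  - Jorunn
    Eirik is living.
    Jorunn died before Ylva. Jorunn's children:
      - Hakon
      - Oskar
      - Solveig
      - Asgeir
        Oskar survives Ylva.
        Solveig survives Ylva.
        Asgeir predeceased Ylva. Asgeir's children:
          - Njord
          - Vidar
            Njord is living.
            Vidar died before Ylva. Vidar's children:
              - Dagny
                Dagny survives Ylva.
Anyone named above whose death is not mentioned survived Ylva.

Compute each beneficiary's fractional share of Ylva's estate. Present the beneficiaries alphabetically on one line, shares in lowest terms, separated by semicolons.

Dagny 1/80; Eirik 1/10; Frida 1/10; Hakon 1/40; Kolbein 3/5; Njord 1/80; Oskar 1/40; Solveig 1/40; Trygve 1/10

Kolbein, as surviving spouse, takes 3/5.
The remaining 2/5 passes to Ylva's descendants per stirpes.
The 2/5 is divided into 4 equal shares of 1/10 among Eirik, Trygve, Frida, Jorunn.
Eirik is living and takes 1/10.
Trygve is living and takes 1/10.
Frida is living and takes 1/10.
Jorunn predeceased; the 1/10 allotted to Jorunn's branch passes to Jorunn's issue by representation.
The 1/10 is divided into 4 equal shares of 1/40 among Hakon, Oskar, Solveig, Asgeir.
Hakon is living and takes 1/40.
Oskar is living and takes 1/40.
Solveig is living and takes 1/40.
Asgeir predeceased; the 1/40 allotted to Asgeir's branch passes to Asgeir's issue by representation.
The 1/40 is divided into 2 equal shares of 1/80 among Njord, Vidar.
Njord is living and takes 1/80.
Vidar predeceased; the 1/80 allotted to Vidar's branch passes to Vidar's issue by representation.
Dagny is the sole taker at this level and receives the full 1/80.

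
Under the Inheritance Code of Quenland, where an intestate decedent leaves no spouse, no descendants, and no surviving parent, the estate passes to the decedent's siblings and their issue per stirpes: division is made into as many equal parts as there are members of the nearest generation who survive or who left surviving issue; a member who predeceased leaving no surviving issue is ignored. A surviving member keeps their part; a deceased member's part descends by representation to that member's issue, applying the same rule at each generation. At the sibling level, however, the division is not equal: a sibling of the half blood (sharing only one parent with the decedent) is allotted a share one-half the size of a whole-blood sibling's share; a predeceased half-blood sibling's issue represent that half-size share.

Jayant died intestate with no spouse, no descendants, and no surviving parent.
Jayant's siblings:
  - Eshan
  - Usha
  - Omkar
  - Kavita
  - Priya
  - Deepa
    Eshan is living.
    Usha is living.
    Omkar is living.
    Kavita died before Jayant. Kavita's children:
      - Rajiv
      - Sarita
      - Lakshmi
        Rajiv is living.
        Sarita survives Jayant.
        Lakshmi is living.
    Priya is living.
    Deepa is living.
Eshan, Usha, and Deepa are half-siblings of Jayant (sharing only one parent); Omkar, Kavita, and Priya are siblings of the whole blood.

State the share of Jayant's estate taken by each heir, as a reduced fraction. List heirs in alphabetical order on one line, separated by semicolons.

No spouse, descendants, or parent survives, so the estate passes to Jayant's siblings per stirpes.
Half-blood siblings count for one-half the weight of whole-blood siblings at the initial division.
Dividing 1 in proportion to weights (total weight 9/2): Eshan (weight 1/2) → 1/9; Usha (weight 1/2) → 1/9; Omkar (weight 1) → 2/9; Kavita (weight 1) → 2/9; Priya (weight 1) → 2/9; Deepa (weight 1/2) → 1/9.
Eshan is living and takes 1/9.
Usha is living and takes 1/9.
Omkar is living and takes 2/9.
Kavita predeceased; the 2/9 allotted to Kavita's branch passes to Kavita's issue by representation.
The 2/9 is divided into 3 equal shares of 2/27 among Rajiv, Sarita, Lakshmi.
Rajiv is living and takes 2/27.
Sarita is living and takes 2/27.
Lakshmi is living and takes 2/27.
Priya is living and takes 2/9.
Deepa is living and takes 1/9.

Deepa 1/9; Eshan 1/9; Lakshmi 2/27; Omkar 2/9; Priya 2/9; Rajiv 2/27; Sarita 2/27; Usha 1/9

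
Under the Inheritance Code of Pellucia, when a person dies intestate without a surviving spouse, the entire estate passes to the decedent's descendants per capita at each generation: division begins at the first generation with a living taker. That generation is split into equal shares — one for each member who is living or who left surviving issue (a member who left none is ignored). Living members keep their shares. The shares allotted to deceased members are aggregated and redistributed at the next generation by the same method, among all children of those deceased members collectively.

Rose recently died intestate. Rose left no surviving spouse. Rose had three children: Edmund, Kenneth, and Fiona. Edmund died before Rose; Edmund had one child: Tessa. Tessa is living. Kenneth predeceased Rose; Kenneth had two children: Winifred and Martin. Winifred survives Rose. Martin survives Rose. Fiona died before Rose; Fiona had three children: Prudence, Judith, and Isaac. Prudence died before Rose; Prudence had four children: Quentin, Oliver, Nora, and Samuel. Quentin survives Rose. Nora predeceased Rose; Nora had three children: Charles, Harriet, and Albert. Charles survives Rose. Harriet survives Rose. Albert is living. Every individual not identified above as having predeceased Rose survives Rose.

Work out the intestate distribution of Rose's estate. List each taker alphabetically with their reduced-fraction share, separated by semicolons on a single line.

There is no surviving spouse, so the entire estate passes to Rose's descendants per capita at each generation.
No one at generation 1 (Edmund, Kenneth, Fiona) is living; moving to the next generation.
At generation 2 (Tessa, Winifred, Martin, Prudence, Judith, Isaac) there are 6 shares of (1)/6 = 1/6 each.
Living: Tessa, Winifred, Martin, Judith, and Isaac — each takes 1/6.
Deceased: Prudence. That 1/6 share is carried to generation 3.
At generation 3 (Quentin, Oliver, Nora, Samuel) there are 4 shares of (1/6)/4 = 1/24 each.
Living: Quentin, Oliver, and Samuel — each takes 1/24.
Deceased: Nora. That 1/24 share is carried to generation 4.
At generation 4 (Charles, Harriet, Albert) there are 3 shares of (1/24)/3 = 1/72 each.
Living: Charles, Harriet, and Albert — each takes 1/72.

Albert 1/72; Charles 1/72; Harriet 1/72; Isaac 1/6; Judith 1/6; Martin 1/6; Oliver 1/24; Quentin 1/24; Samuel 1/24; Tessa 1/6; Winifred 1/6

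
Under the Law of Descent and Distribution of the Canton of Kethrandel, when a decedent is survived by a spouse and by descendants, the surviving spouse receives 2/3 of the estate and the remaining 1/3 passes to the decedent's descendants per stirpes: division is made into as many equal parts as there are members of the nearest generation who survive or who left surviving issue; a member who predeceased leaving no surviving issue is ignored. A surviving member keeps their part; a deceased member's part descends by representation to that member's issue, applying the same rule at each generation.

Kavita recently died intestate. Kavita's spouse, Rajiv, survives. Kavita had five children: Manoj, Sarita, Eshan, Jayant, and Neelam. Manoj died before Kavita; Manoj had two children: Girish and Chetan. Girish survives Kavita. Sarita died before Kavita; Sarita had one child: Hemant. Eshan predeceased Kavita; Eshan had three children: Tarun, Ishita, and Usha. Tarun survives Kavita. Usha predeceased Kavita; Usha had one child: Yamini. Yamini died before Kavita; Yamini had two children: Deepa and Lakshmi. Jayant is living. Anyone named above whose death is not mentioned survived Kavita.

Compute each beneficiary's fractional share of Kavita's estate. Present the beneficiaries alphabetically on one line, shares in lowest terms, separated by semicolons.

Rajiv, as surviving spouse, takes 2/3.
The remaining 1/3 passes to Kavita's descendants per stirpes.
The 1/3 is divided into 5 equal shares of 1/15 among Manoj, Sarita, Eshan, Jayant, Neelam.
Manoj predeceased; the 1/15 allotted to Manoj's branch passes to Manoj's issue by representation.
The 1/15 is divided into 2 equal shares of 1/30 among Girish, Chetan.
Girish is living and takes 1/30.
Chetan is living and takes 1/30.
Sarita predeceased; the 1/15 allotted to Sarita's branch passes to Sarita's issue by representation.
Hemant is the sole taker at this level and receives the full 1/15.
Eshan predeceased; the 1/15 allotted to Eshan's branch passes to Eshan's issue by representation.
The 1/15 is divided into 3 equal shares of 1/45 among Tarun, Ishita, Usha.
Tarun is living and takes 1/45.
Ishita is living and takes 1/45.
Usha predeceased; the 1/45 allotted to Usha's branch passes to Usha's issue by representation.
Yamini's line is the sole branch at this level, so the full 1/45 passes to Yamini's issue by representation.
The 1/45 is divided into 2 equal shares of 1/90 among Deepa, Lakshmi.
Deepa is living and takes 1/90.
Lakshmi is living and takes 1/90.
Jayant is living and takes 1/15.
Neelam is living and takes 1/15.

Chetan 1/30; Deepa 1/90; Girish 1/30; Hemant 1/15; Ishita 1/45; Jayant 1/15; Lakshmi 1/90; Neelam 1/15; Rajiv 2/3; Tarun 1/45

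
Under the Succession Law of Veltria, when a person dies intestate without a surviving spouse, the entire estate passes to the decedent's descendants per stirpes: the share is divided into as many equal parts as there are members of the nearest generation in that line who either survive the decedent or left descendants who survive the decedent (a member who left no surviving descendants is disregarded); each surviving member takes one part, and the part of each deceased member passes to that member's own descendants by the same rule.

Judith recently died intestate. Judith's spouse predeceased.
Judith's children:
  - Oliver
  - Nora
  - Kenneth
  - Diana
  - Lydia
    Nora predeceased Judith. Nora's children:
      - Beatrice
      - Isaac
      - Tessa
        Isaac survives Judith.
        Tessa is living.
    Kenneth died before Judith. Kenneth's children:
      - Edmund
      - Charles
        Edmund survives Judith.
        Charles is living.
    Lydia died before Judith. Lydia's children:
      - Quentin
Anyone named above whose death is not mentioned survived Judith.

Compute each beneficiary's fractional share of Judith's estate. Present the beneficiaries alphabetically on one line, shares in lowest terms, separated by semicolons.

There is no surviving spouse, so the entire estate passes to Judith's descendants per stirpes.
The estate is divided into 5 equal shares of 1/5 among Oliver, Nora, Kenneth, Diana, Lydia.
Oliver is living and takes 1/5.
Nora predeceased; the 1/5 allotted to Nora's branch passes to Nora's issue by representation.
The 1/5 is divided into 3 equal shares of 1/15 among Beatrice, Isaac, Tessa.
Beatrice is living and takes 1/15.
Isaac is living and takes 1/15.
Tessa is living and takes 1/15.
Kenneth predeceased; the 1/5 allotted to Kenneth's branch passes to Kenneth's issue by representation.
The 1/5 is divided into 2 equal shares of 1/10 among Edmund, Charles.
Edmund is living and takes 1/10.
Charles is living and takes 1/10.
Diana is living and takes 1/5.
Lydia predeceased; the 1/5 allotted to Lydia's branch passes to Lydia's issue by representation.
Quentin is the sole taker at this level and receives the full 1/5.

Beatrice 1/15; Charles 1/10; Diana 1/5; Edmund 1/10; Isaac 1/15; Oliver 1/5; Quentin 1/5; Tessa 1/15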